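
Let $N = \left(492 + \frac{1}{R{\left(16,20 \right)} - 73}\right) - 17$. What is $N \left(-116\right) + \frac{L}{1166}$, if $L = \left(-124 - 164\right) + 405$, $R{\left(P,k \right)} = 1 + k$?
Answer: $- \frac{835170465}{15158} \approx -55098.0$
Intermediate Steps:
$N = \frac{24699}{52}$ ($N = \left(492 + \frac{1}{\left(1 + 20\right) - 73}\right) - 17 = \left(492 + \frac{1}{21 - 73}\right) - 17 = \left(492 + \frac{1}{-52}\right) - 17 = \left(492 - \frac{1}{52}\right) - 17 = \frac{25583}{52} - 17 = \frac{24699}{52} \approx 474.98$)
$L = 117$ ($L = -288 + 405 = 117$)
$N \left(-116\right) + \frac{L}{1166} = \frac{24699}{52} \left(-116\right) + \frac{117}{1166} = - \frac{716271}{13} + 117 \cdot \frac{1}{1166} = - \frac{716271}{13} + \frac{117}{1166} = - \frac{835170465}{15158}$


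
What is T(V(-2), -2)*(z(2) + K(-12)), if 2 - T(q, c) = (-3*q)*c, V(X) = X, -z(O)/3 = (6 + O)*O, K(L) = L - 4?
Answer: -896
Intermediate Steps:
K(L) = -4 + L
z(O) = -3*O*(6 + O) (z(O) = -3*(6 + O)*O = -3*O*(6 + O))
T(q, c) = 2 + 3*c*q (T(q, c) = 2 - (-3*q)*c = 2 - (-3)*c*q = 2 + 3*c*q)
T(V(-2), -2)*(z(2) + K(-12)) = (2 + 3*(-2)*(-2))*(-3*2*(6 + 2) + (-4 - 12)) = (2 + 12)*(-3*2*8 - 16) = 14*(-48 - 16) = 14*(-64) = -896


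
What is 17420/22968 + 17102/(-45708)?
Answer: 4202444/10935639 ≈ 0.38429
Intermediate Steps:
17420/22968 + 17102/(-45708) = 17420*(1/22968) + 17102*(-1/45708) = 4355/5742 - 8551/22854 = 4202444/10935639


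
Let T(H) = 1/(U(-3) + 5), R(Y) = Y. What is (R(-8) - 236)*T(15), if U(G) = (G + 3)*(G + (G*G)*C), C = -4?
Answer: -244/5 ≈ -48.800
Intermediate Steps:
U(G) = (3 + G)*(G - 4*G²) (U(G) = (G + 3)*(G + (G*G)*(-4)) = (3 + G)*(G + G²*(-4)) = (3 + G)*(G - 4*G²))
T(H) = ⅕ (T(H) = 1/(-3*(3 - 11*(-3) - 4*(-3)²) + 5) = 1/(-3*(3 + 33 - 4*9) + 5) = 1/(-3*(3 + 33 - 36) + 5) = 1/(-3*0 + 5) = 1/(0 + 5) = 1/5 = ⅕)
(R(-8) - 236)*T(15) = (-8 - 236)*(⅕) = -244*⅕ = -244/5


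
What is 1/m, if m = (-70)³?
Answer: -1/343000 ≈ -2.9155e-6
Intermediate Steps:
m = -343000
1/m = 1/(-343000) = -1/343000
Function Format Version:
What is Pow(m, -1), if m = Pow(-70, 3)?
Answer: Rational(-1, 343000) ≈ -2.9155e-6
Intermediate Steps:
m = -343000
Pow(m, -1) = Pow(-343000, -1) = Rational(-1, 343000)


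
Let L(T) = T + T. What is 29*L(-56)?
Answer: -3248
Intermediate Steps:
L(T) = 2*T
29*L(-56) = 29*(2*(-56)) = 29*(-112) = -3248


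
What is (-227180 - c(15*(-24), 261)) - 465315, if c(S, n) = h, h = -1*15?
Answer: -692480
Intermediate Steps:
h = -15
c(S, n) = -15
(-227180 - c(15*(-24), 261)) - 465315 = (-227180 - 1*(-15)) - 465315 = (-227180 + 15) - 465315 = -227165 - 465315 = -692480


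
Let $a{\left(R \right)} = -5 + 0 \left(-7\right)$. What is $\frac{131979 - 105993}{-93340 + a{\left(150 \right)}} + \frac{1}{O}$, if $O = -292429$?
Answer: $- \frac{2533051113}{9098928335} \approx -0.27839$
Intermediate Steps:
$a{\left(R \right)} = -5$ ($a{\left(R \right)} = -5 + 0 = -5$)
$\frac{131979 - 105993}{-93340 + a{\left(150 \right)}} + \frac{1}{O} = \frac{131979 - 105993}{-93340 - 5} + \frac{1}{-292429} = \frac{25986}{-93345} - \frac{1}{292429} = 25986 \left(- \frac{1}{93345}\right) - \frac{1}{292429} = - \frac{8662}{31115} - \frac{1}{292429} = - \frac{2533051113}{9098928335}$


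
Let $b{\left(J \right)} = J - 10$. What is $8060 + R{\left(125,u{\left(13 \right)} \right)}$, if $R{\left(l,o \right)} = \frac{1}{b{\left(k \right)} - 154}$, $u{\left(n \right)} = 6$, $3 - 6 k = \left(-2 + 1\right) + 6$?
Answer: $\frac{3973577}{493} \approx 8060.0$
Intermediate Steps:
$k = - \frac{1}{3}$ ($k = \frac{1}{2} - \frac{\left(-2 + 1\right) + 6}{6} = \frac{1}{2} - \frac{-1 + 6}{6} = \frac{1}{2} - \frac{5}{6} = - \frac{1}{3} \approx -0.33333$)
$b{\left(J \right)} = -10 + J$ ($b{\left(J \right)} = J - 10 = -10 + J$)
$R{\left(l,o \right)} = - \frac{3}{493}$ ($R{\left(l,o \right)} = \frac{1}{\left(-10 - \frac{1}{3}\right) - 154} = \frac{1}{- \frac{31}{3} - 154} = \frac{1}{- \frac{493}{3}} = - \frac{3}{493}$)
$8060 + R{\left(125,u{\left(13 \right)} \right)} = 8060 - \frac{3}{493} = \frac{3973577}{493}$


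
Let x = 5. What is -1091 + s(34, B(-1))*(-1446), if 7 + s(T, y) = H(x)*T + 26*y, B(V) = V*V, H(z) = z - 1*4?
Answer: -77729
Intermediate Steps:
H(z) = -4 + z (H(z) = z - 4 = -4 + z)
B(V) = V²
s(T, y) = -7 + T + 26*y (s(T, y) = -7 + ((-4 + 5)*T + 26*y) = -7 + (1*T + 26*y) = -7 + (T + 26*y) = -7 + T + 26*y)
-1091 + s(34, B(-1))*(-1446) = -1091 + (-7 + 34 + 26*(-1)²)*(-1446) = -1091 + (-7 + 34 + 26*1)*(-1446) = -1091 + (-7 + 34 + 26)*(-1446) = -1091 + 53*(-1446) = -1091 - 76638 = -77729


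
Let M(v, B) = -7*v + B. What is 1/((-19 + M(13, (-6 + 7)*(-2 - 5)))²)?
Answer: 1/13689 ≈ 7.3051e-5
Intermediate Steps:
M(v, B) = B - 7*v
1/((-19 + M(13, (-6 + 7)*(-2 - 5)))²) = 1/((-19 + ((-6 + 7)*(-2 - 5) - 7*13))²) = 1/((-19 + (1*(-7) - 91))²) = 1/((-19 + (-7 - 91))²) = 1/((-19 - 98)²) = 1/((-117)²) = 1/13689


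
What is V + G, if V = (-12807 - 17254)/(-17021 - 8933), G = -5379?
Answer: -139576505/25954 ≈ -5377.8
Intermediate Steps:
V = 30061/25954 (V = -30061/(-25954) = -30061*(-1/25954) = 30061/25954 ≈ 1.1582)
V + G = 30061/25954 - 5379 = -139576505/25954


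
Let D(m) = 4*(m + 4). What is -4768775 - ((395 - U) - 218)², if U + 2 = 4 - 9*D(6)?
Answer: -5055000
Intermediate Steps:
D(m) = 16 + 4*m (D(m) = 4*(4 + m) = 16 + 4*m)
U = -358 (U = -2 + (4 - 9*(16 + 4*6)) = -2 + (4 - 9*(16 + 24)) = -2 + (4 - 9*40) = -2 + (4 - 360) = -2 - 356 = -358)
-4768775 - ((395 - U) - 218)² = -4768775 - ((395 - 1*(-358)) - 218)² = -4768775 - ((395 + 358) - 218)² = -4768775 - (753 - 218)² = -4768775 - 1*535² = -4768775 - 1*286225 = -4768775 - 286225 = -5055000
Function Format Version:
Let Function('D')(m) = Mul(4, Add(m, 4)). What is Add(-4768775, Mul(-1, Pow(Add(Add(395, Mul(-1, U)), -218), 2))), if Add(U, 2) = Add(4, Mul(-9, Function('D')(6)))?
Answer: -5055000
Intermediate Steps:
Function('D')(m) = Add(16, Mul(4, m)) (Function('D')(m) = Mul(4, Add(4, m)) = Add(16, Mul(4, m)))
U = -358 (U = Add(-2, Add(4, Mul(-9, Add(16, Mul(4, 6))))) = Add(-2, Add(4, Mul(-9, Add(16, 24)))) = Add(-2, Add(4, Mul(-9, 40))) = Add(-2, Add(4, -360)) = Add(-2, -356) = -358)
Add(-4768775, Mul(-1, Pow(Add(Add(395, Mul(-1, U)), -218), 2))) = Add(-4768775, Mul(-1, Pow(Add(Add(395, Mul(-1, -358)), -218), 2))) = Add(-4768775, Mul(-1, Pow(Add(Add(395, 358), -218), 2))) = Add(-4768775, Mul(-1, Pow(Add(753, -218), 2))) = Add(-4768775, Mul(-1, Pow(535, 2))) = Add(-4768775, Mul(-1, 286225)) = Add(-4768775, -286225) = -5055000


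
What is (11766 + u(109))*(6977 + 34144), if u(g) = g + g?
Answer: 492794064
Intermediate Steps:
u(g) = 2*g
(11766 + u(109))*(6977 + 34144) = (11766 + 2*109)*(6977 + 34144) = (11766 + 218)*41121 = 11984*41121 = 492794064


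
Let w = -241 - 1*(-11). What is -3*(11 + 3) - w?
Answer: 188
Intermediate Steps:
w = -230 (w = -241 + 11 = -230)
-3*(11 + 3) - w = -3*(11 + 3) - 1*(-230) = -3*14 + 230 = -42 + 230 = 188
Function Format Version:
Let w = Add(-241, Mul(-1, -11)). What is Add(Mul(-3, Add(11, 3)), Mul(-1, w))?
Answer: 188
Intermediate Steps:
w = -230 (w = Add(-241, 11) = -230)
Add(Mul(-3, Add(11, 3)), Mul(-1, w)) = Add(Mul(-3, Add(11, 3)), Mul(-1, -230)) = Add(Mul(-3, 14), 230) = Add(-42, 230) = 188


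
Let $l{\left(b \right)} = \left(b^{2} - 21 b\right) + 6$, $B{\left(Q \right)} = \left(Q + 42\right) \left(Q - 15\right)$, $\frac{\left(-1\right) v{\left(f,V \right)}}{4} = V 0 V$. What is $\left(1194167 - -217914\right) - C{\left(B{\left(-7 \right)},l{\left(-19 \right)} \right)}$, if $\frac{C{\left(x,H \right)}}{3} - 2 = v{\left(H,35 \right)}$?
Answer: $1412075$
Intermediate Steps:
$v{\left(f,V \right)} = 0$ ($v{\left(f,V \right)} = - 4 V 0 V = - 4 \cdot 0 V = \left(-4\right) 0 = 0$)
$B{\left(Q \right)} = \left(-15 + Q\right) \left(42 + Q\right)$ ($B{\left(Q \right)} = \left(42 + Q\right) \left(-15 + Q\right) = \left(-15 + Q\right) \left(42 + Q\right)$)
$l{\left(b \right)} = 6 + b^{2} - 21 b$
$C{\left(x,H \right)} = 6$ ($C{\left(x,H \right)} = 6 + 3 \cdot 0 = 6 + 0 = 6$)
$\left(1194167 - -217914\right) - C{\left(B{\left(-7 \right)},l{\left(-19 \right)} \right)} = \left(1194167 - -217914\right) - 6 = \left(1194167 + 217914\right) - 6 = 1412081 - 6 = 1412075$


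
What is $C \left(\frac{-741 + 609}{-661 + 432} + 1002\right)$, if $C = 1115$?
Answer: $\frac{255992850}{229} \approx 1.1179 \cdot 10^{6}$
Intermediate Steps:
$C \left(\frac{-741 + 609}{-661 + 432} + 1002\right) = 1115 \left(\frac{-741 + 609}{-661 + 432} + 1002\right) = 1115 \left(- \frac{132}{-229} + 1002\right) = 1115 \left(\left(-132\right) \left(- \frac{1}{229}\right) + 1002\right) = 1115 \left(\frac{132}{229} + 1002\right) = 1115 \cdot \frac{229590}{229} = \frac{255992850}{229}$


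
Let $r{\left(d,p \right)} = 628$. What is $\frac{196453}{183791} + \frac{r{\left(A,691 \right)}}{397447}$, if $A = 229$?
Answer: $\frac{78195076239}{73047181577} \approx 1.0705$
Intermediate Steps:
$\frac{196453}{183791} + \frac{r{\left(A,691 \right)}}{397447} = \frac{196453}{183791} + \frac{628}{397447} = \frac{78195076239}{73047181577}$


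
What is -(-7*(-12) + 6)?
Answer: -90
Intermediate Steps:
-(-7*(-12) + 6) = -(84 + 6) = -1*90 = -90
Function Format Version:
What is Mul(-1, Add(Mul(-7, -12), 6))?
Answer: -90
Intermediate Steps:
Mul(-1, Add(Mul(-7, -12), 6)) = Mul(-1, Add(84, 6)) = Mul(-1, 90) = -90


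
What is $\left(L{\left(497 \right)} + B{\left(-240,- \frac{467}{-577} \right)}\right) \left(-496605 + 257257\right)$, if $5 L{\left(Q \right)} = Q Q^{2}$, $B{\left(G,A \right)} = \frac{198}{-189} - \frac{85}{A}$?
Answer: $- \frac{288159716479382368}{49035} \approx -5.8766 \cdot 10^{12}$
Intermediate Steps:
$B{\left(G,A \right)} = - \frac{22}{21} - \frac{85}{A}$ ($B{\left(G,A \right)} = 198 \left(- \frac{1}{189}\right) - \frac{85}{A} = - \frac{22}{21} - \frac{85}{A}$)
$L{\left(Q \right)} = \frac{Q^{3}}{5}$ ($L{\left(Q \right)} = \frac{Q Q^{2}}{5} = \frac{Q^{3}}{5}$)
$\left(L{\left(497 \right)} + B{\left(-240,- \frac{467}{-577} \right)}\right) \left(-496605 + 257257\right) = \left(\frac{497^{3}}{5} - \left(\frac{22}{21} + \frac{85}{\left(-467\right) \frac{1}{-577}}\right)\right) \left(-496605 + 257257\right) = \left(\frac{1}{5} \cdot 122763473 - \left(\frac{22}{21} + \frac{85}{\left(-467\right) \left(- \frac{1}{577}\right)}\right)\right) \left(-239348\right) = \left(\frac{122763473}{5} - \left(\frac{22}{21} + \frac{85}{\frac{467}{577}}\right)\right) \left(-239348\right) = \left(\frac{122763473}{5} - \frac{1040219}{9807}\right) \left(-239348\right) = \frac{1203936178616}{49035} \left(-239348\right) = - \frac{288159716479382368}{49035}$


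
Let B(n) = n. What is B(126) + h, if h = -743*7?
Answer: -5075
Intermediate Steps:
h = -5201
B(126) + h = 126 - 5201 = -5075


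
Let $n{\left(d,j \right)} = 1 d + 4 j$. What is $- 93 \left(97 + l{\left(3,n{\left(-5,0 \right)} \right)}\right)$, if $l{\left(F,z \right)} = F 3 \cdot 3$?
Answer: $-11532$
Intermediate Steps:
$n{\left(d,j \right)} = d + 4 j$
$l{\left(F,z \right)} = 9 F$ ($l{\left(F,z \right)} = 3 F 3 = 9 F$)
$- 93 \left(97 + l{\left(3,n{\left(-5,0 \right)} \right)}\right) = - 93 \left(97 + 9 \cdot 3\right) = - 93 \left(97 + 27\right) = \left(-93\right) 124 = -11532$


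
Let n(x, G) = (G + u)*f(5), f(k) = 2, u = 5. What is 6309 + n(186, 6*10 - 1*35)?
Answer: 6369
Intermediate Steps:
n(x, G) = 10 + 2*G (n(x, G) = (G + 5)*2 = (5 + G)*2 = 10 + 2*G)
6309 + n(186, 6*10 - 1*35) = 6309 + (10 + 2*(6*10 - 1*35)) = 6309 + (10 + 2*(60 - 35)) = 6309 + (10 + 2*25) = 6309 + (10 + 50) = 6309 + 60 = 6369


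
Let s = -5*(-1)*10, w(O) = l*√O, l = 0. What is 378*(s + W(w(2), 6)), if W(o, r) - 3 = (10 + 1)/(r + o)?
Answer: 20727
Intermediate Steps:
w(O) = 0 (w(O) = 0*√O = 0)
W(o, r) = 3 + 11/(o + r) (W(o, r) = 3 + (10 + 1)/(r + o) = 3 + 11/(o + r))
s = 50 (s = 5*10 = 50)
378*(s + W(w(2), 6)) = 378*(50 + (11 + 3*0 + 3*6)/(0 + 6)) = 378*(50 + (11 + 0 + 18)/6) = 378*(50 + (⅙)*29) = 378*(50 + 29/6) = 378*(329/6) = 20727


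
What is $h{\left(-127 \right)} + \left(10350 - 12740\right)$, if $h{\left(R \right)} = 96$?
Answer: $-2294$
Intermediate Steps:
$h{\left(-127 \right)} + \left(10350 - 12740\right) = 96 + \left(10350 - 12740\right) = 96 - 2390 = -2294$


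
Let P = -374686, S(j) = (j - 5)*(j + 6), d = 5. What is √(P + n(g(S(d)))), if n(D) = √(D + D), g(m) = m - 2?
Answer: √(-374686 + 2*I) ≈ 0.002 + 612.12*I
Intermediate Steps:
S(j) = (-5 + j)*(6 + j)
g(m) = -2 + m
n(D) = √2*√D (n(D) = √(2*D) = √2*√D)
√(P + n(g(S(d)))) = √(-374686 + √2*√(-2 + (-30 + 5 + 5²))) = √(-374686 + √2*√(-2 + (-30 + 5 + 25))) = √(-374686 + √2*√(-2 + 0)) = √(-374686 + √2*√(-2)) = √(-374686 + √2*(I*√2)) = √(-374686 + 2*I)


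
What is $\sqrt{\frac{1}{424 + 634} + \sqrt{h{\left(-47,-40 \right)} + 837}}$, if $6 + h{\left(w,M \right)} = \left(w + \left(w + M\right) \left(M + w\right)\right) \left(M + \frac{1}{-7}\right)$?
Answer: $\frac{\sqrt{98 + 14812 i \sqrt{14755055}}}{322} \approx 16.564 + 16.564 i$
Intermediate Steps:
$h{\left(w,M \right)} = -6 + \left(- \frac{1}{7} + M\right) \left(w + \left(M + w\right)^{2}\right)$ ($h{\left(w,M \right)} = -6 + \left(w + \left(w + M\right) \left(M + w\right)\right) \left(M + \frac{1}{-7}\right) = -6 + \left(w + \left(M + w\right) \left(M + w\right)\right) \left(M - \frac{1}{7}\right) = -6 + \left(w + \left(M + w\right)^{2}\right) \left(- \frac{1}{7} + M\right) = -6 + \left(- \frac{1}{7} + M\right) \left(w + \left(M + w\right)^{2}\right)$)
$\sqrt{\frac{1}{424 + 634} + \sqrt{h{\left(-47,-40 \right)} + 837}} = \sqrt{\frac{1}{424 + 634} + \sqrt{\left(-6 - - \frac{47}{7} - \frac{\left(-40 - 47\right)^{2}}{7} - -1880 - 40 \left(-40 - 47\right)^{2}\right) + 837}} = \sqrt{\frac{1}{1058} + \sqrt{\left(-6 + \frac{47}{7} - \frac{\left(-87\right)^{2}}{7} + 1880 - 40 \left(-87\right)^{2}\right) + 837}} = \sqrt{\frac{1}{1058} + \sqrt{\left(-6 + \frac{47}{7} - \frac{7569}{7} + 1880 - 302760\right) + 837}} = \sqrt{\frac{1}{1058} + \sqrt{- \frac{2113724}{7} + 837}} = \sqrt{\frac{1}{1058} + \sqrt{- \frac{2107865}{7}}} = \sqrt{\frac{1}{1058} + \frac{i \sqrt{14755055}}{7}}$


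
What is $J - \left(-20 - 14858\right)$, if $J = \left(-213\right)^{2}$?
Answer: $60247$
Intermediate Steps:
$J = 45369$
$J - \left(-20 - 14858\right) = 45369 - \left(-20 - 14858\right) = 45369 - -14878 = 45369 + 14878 = 60247$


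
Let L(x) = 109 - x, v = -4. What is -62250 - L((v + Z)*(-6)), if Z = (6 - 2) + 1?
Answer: -62365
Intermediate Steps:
Z = 5 (Z = 4 + 1 = 5)
-62250 - L((v + Z)*(-6)) = -62250 - (109 - (-4 + 5)*(-6)) = -62250 - (109 - (-6)) = -62250 - (109 - 1*(-6)) = -62250 - (109 + 6) = -62250 - 1*115 = -62250 - 115 = -62365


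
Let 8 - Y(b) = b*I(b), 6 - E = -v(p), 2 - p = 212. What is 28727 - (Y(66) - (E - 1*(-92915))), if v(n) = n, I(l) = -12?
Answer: 120638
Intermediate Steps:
p = -210 (p = 2 - 1*212 = 2 - 212 = -210)
E = -204 (E = 6 - (-1)*(-210) = 6 - 1*210 = 6 - 210 = -204)
Y(b) = 8 + 12*b (Y(b) = 8 - b*(-12) = 8 - (-12)*b = 8 + 12*b)
28727 - (Y(66) - (E - 1*(-92915))) = 28727 - ((8 + 12*66) - (-204 - 1*(-92915))) = 28727 - ((8 + 792) - (-204 + 92915)) = 28727 - (800 - 1*92711) = 28727 - (800 - 92711) = 28727 - 1*(-91911) = 28727 + 91911 = 120638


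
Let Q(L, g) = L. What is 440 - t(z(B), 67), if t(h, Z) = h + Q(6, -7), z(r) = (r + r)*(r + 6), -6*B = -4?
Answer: 3826/9 ≈ 425.11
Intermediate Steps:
B = ⅔ (B = -⅙*(-4) = ⅔ ≈ 0.66667)
z(r) = 2*r*(6 + r) (z(r) = (2*r)*(6 + r) = 2*r*(6 + r))
t(h, Z) = 6 + h (t(h, Z) = h + 6 = 6 + h)
440 - t(z(B), 67) = 440 - (6 + 2*(⅔)*(6 + ⅔)) = 440 - (6 + 2*(⅔)*(20/3)) = 440 - (6 + 80/9) = 440 - 1*134/9 = 440 - 134/9 = 3826/9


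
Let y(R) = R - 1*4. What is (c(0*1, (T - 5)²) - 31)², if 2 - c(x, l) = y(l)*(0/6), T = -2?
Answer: 841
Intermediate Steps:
y(R) = -4 + R (y(R) = R - 4 = -4 + R)
c(x, l) = 2 (c(x, l) = 2 - (-4 + l)*0/6 = 2 - (-4 + l)*0*(⅙) = 2 - (-4 + l)*0 = 2 - 1*0 = 2 + 0 = 2)
(c(0*1, (T - 5)²) - 31)² = (2 - 31)² = (-29)² = 841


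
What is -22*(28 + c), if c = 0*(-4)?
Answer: -616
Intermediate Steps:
c = 0
-22*(28 + c) = -22*(28 + 0) = -22*28 = -616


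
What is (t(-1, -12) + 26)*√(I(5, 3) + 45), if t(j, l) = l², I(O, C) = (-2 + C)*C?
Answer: 680*√3 ≈ 1177.8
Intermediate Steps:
I(O, C) = C*(-2 + C)
(t(-1, -12) + 26)*√(I(5, 3) + 45) = ((-12)² + 26)*√(3*(-2 + 3) + 45) = (144 + 26)*√(3*1 + 45) = 170*√(3 + 45) = 170*√48 = 170*(4*√3) = 680*√3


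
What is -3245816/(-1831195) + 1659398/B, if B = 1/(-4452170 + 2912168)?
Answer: -4679575311098795404/1831195 ≈ -2.5555e+12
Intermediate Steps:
B = -1/1540002 (B = 1/(-1540002) = -1/1540002 ≈ -6.4935e-7)
-3245816/(-1831195) + 1659398/B = -3245816/(-1831195) + 1659398/(-1/1540002) = -3245816*(-1/1831195) + 1659398*(-1540002) = 3245816/1831195 - 2555476238796 = -4679575311098795404/1831195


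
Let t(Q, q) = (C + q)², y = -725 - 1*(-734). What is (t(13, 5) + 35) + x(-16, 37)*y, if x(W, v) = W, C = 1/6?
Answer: -2963/36 ≈ -82.306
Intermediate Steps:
C = ⅙ ≈ 0.16667
y = 9 (y = -725 + 734 = 9)
t(Q, q) = (⅙ + q)²
(t(13, 5) + 35) + x(-16, 37)*y = ((1 + 6*5)²/36 + 35) - 16*9 = ((1 + 30)²/36 + 35) - 144 = ((1/36)*31² + 35) - 144 = ((1/36)*961 + 35) - 144 = (961/36 + 35) - 144 = 2221/36 - 144 = -2963/36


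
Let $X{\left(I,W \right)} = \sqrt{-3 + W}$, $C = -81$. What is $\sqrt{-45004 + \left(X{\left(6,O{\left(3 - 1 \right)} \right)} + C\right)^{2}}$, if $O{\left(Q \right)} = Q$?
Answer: $\sqrt{-45004 + \left(-81 + i\right)^{2}} \approx 0.4131 - 196.07 i$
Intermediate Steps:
$\sqrt{-45004 + \left(X{\left(6,O{\left(3 - 1 \right)} \right)} + C\right)^{2}} = \sqrt{-45004 + \left(\sqrt{-3 + \left(3 - 1\right)} - 81\right)^{2}} = \sqrt{-45004 + \left(\sqrt{-3 + 2} - 81\right)^{2}} = \sqrt{-45004 + \left(\sqrt{-1} - 81\right)^{2}} = \sqrt{-45004 + \left(i - 81\right)^{2}} = \sqrt{-45004 + \left(-81 + i\right)^{2}}$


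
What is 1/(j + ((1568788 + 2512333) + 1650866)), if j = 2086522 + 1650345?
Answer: 1/9468854 ≈ 1.0561e-7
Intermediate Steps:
j = 3736867
1/(j + ((1568788 + 2512333) + 1650866)) = 1/(3736867 + ((1568788 + 2512333) + 1650866)) = 1/(3736867 + (4081121 + 1650866)) = 1/(3736867 + 5731987) = 1/9468854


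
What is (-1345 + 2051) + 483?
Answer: 1189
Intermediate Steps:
(-1345 + 2051) + 483 = 706 + 483 = 1189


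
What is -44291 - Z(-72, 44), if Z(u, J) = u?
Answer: -44219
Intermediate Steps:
-44291 - Z(-72, 44) = -44291 - 1*(-72) = -44291 + 72 = -44219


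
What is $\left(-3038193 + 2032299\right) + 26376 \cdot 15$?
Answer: $-610254$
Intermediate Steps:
$\left(-3038193 + 2032299\right) + 26376 \cdot 15 = -1005894 + 395640 = -610254$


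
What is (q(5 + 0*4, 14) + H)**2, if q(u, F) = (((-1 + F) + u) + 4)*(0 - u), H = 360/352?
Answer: 22992025/1936 ≈ 11876.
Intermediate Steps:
H = 45/44 (H = 360*(1/352) = 45/44 ≈ 1.0227)
q(u, F) = -u*(3 + F + u) (q(u, F) = ((-1 + F + u) + 4)*(-u) = (3 + F + u)*(-u) = -u*(3 + F + u))
(q(5 + 0*4, 14) + H)**2 = (-(5 + 0*4)*(3 + 14 + (5 + 0*4)) + 45/44)**2 = (-(5 + 0)*(3 + 14 + (5 + 0)) + 45/44)**2 = (-1*5*(3 + 14 + 5) + 45/44)**2 = (-1*5*22 + 45/44)**2 = (-110 + 45/44)**2 = (-4795/44)**2 = 22992025/1936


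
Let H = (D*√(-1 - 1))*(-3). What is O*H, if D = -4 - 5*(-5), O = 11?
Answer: -693*I*√2 ≈ -980.05*I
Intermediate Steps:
D = 21 (D = -4 + 25 = 21)
H = -63*I*√2 (H = (21*√(-1 - 1))*(-3) = (21*√(-2))*(-3) = (21*(I*√2))*(-3) = (21*I*√2)*(-3) = -63*I*√2 ≈ -89.095*I)
O*H = 11*(-63*I*√2) = -693*I*√2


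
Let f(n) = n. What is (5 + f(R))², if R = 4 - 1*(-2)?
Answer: 121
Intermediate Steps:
R = 6 (R = 4 + 2 = 6)
(5 + f(R))² = (5 + 6)² = 11² = 121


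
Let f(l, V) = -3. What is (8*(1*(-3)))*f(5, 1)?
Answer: 72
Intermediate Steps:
(8*(1*(-3)))*f(5, 1) = (8*(1*(-3)))*(-3) = (8*(-3))*(-3) = -24*(-3) = 72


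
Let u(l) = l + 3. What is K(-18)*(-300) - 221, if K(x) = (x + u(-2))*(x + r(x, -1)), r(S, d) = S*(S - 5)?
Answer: 2019379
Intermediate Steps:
r(S, d) = S*(-5 + S)
u(l) = 3 + l
K(x) = (1 + x)*(x + x*(-5 + x)) (K(x) = (x + (3 - 2))*(x + x*(-5 + x)) = (x + 1)*(x + x*(-5 + x)) = (1 + x)*(x + x*(-5 + x)))
K(-18)*(-300) - 221 = -18*(-4 + (-18)**2 - 3*(-18))*(-300) - 221 = -18*(-4 + 324 + 54)*(-300) - 221 = -18*374*(-300) - 221 = -6732*(-300) - 221 = 2019600 - 221 = 2019379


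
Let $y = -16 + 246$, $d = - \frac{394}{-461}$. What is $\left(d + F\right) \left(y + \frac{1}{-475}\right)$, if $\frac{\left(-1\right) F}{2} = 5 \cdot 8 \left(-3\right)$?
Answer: $\frac{12130353466}{218975} \approx 55396.0$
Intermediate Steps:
$F = 240$ ($F = - 2 \cdot 5 \cdot 8 \left(-3\right) = - 2 \cdot 40 \left(-3\right) = \left(-2\right) \left(-120\right) = 240$)
$d = \frac{394}{461}$ ($d = \left(-394\right) \left(- \frac{1}{461}\right) = \frac{394}{461} \approx 0.85466$)
$y = 230$
$\left(d + F\right) \left(y + \frac{1}{-475}\right) = \left(\frac{394}{461} + 240\right) \left(230 + \frac{1}{-475}\right) = \frac{111034 \left(230 - \frac{1}{475}\right)}{461} = \frac{111034}{461} \cdot \frac{109249}{475} = \frac{12130353466}{218975}$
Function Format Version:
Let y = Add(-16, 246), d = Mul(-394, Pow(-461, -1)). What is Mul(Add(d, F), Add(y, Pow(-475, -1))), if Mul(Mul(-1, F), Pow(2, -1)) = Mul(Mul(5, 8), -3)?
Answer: Rational(12130353466, 218975) ≈ 55396.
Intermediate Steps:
F = 240 (F = Mul(-2, Mul(Mul(5, 8), -3)) = Mul(-2, Mul(40, -3)) = Mul(-2, -120) = 240)
d = Rational(394, 461) (d = Mul(-394, Rational(-1, 461)) = Rational(394, 461) ≈ 0.85466)
y = 230
Mul(Add(d, F), Add(y, Pow(-475, -1))) = Mul(Add(Rational(394, 461), 240), Add(230, Pow(-475, -1))) = Mul(Rational(111034, 461), Add(230, Rational(-1, 475))) = Mul(Rational(111034, 461), Rational(109249, 475)) = Rational(12130353466, 218975)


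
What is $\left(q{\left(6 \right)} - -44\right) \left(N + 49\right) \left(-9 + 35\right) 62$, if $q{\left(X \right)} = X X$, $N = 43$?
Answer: $11864320$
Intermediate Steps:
$q{\left(X \right)} = X^{2}$
$\left(q{\left(6 \right)} - -44\right) \left(N + 49\right) \left(-9 + 35\right) 62 = \left(6^{2} - -44\right) \left(43 + 49\right) \left(-9 + 35\right) 62 = \left(36 + 44\right) 92 \cdot 26 \cdot 62 = 80 \cdot 2392 \cdot 62 = 191360 \cdot 62 = 11864320$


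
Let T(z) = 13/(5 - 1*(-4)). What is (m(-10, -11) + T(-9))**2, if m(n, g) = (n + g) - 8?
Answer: 61504/81 ≈ 759.31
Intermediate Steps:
m(n, g) = -8 + g + n (m(n, g) = (g + n) - 8 = -8 + g + n)
T(z) = 13/9 (T(z) = 13/(5 + 4) = 13/9)
(m(-10, -11) + T(-9))**2 = ((-8 - 11 - 10) + 13/9)**2 = (-29 + 13/9)**2 = (-248/9)**2 = 61504/81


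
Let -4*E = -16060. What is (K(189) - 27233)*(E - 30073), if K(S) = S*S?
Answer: -221180304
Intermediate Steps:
E = 4015 (E = -¼*(-16060) = 4015)
K(S) = S²
(K(189) - 27233)*(E - 30073) = (189² - 27233)*(4015 - 30073) = (35721 - 27233)*(-26058) = 8488*(-26058) = -221180304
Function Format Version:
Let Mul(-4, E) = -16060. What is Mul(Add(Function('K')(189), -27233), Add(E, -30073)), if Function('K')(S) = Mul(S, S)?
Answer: -221180304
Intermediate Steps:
E = 4015 (E = Mul(Rational(-1, 4), -16060) = 4015)
Function('K')(S) = Pow(S, 2)
Mul(Add(Function('K')(189), -27233), Add(E, -30073)) = Mul(Add(Pow(189, 2), -27233), Add(4015, -30073)) = Mul(Add(35721, -27233), -26058) = Mul(8488, -26058) = -221180304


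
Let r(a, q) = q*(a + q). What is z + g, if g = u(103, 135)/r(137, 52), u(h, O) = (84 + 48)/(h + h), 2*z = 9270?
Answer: 781989401/168714 ≈ 4635.0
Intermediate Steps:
z = 4635 (z = (1/2)*9270 = 4635)
u(h, O) = 66/h (u(h, O) = 132/((2*h)) = 132*(1/(2*h)) = 66/h)
g = 11/168714 (g = (66/103)/((52*(137 + 52))) = (66*(1/103))/((52*189)) = (66/103)/9828 = (66/103)*(1/9828) = 11/168714 ≈ 6.5199e-5)
z + g = 4635 + 11/168714 = 781989401/168714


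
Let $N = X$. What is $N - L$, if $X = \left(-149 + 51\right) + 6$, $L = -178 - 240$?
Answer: $326$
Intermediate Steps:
$L = -418$ ($L = -178 - 240 = -418$)
$X = -92$ ($X = -98 + 6 = -92$)
$N = -92$
$N - L = -92 - -418 = -92 + 418 = 326$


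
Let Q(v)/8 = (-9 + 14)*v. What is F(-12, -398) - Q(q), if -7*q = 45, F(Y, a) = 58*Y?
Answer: -3072/7 ≈ -438.86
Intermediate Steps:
q = -45/7 (q = -⅐*45 = -45/7 ≈ -6.4286)
Q(v) = 40*v (Q(v) = 8*((-9 + 14)*v) = 8*(5*v) = 40*v)
F(-12, -398) - Q(q) = 58*(-12) - 40*(-45)/7 = -696 - 1*(-1800/7) = -696 + 1800/7 = -3072/7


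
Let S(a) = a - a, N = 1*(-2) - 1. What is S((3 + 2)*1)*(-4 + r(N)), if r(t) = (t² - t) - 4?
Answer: 0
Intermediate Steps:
N = -3 (N = -2 - 1 = -3)
S(a) = 0
r(t) = -4 + t² - t
S((3 + 2)*1)*(-4 + r(N)) = 0*(-4 + (-4 + (-3)² - 1*(-3))) = 0*(-4 + (-4 + 9 + 3)) = 0*(-4 + 8) = 0*4 = 0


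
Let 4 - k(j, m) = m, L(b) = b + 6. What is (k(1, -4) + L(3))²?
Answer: 289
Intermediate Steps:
L(b) = 6 + b
k(j, m) = 4 - m
(k(1, -4) + L(3))² = ((4 - 1*(-4)) + (6 + 3))² = ((4 + 4) + 9)² = (8 + 9)² = 17² = 289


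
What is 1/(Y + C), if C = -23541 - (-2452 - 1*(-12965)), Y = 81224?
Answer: 1/47170 ≈ 2.1200e-5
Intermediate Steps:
C = -34054 (C = -23541 - (-2452 + 12965) = -23541 - 1*10513 = -23541 - 10513 = -34054)
1/(Y + C) = 1/(81224 - 34054) = 1/47170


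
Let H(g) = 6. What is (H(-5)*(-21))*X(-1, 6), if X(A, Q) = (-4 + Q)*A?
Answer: 252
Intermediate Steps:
X(A, Q) = A*(-4 + Q)
(H(-5)*(-21))*X(-1, 6) = (6*(-21))*(-(-4 + 6)) = -(-126)*2 = -126*(-2) = 252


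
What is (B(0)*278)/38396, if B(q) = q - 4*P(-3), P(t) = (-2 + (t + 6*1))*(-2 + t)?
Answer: 1390/9599 ≈ 0.14481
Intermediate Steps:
P(t) = (-2 + t)*(4 + t) (P(t) = (-2 + (t + 6))*(-2 + t) = (-2 + (6 + t))*(-2 + t) = (4 + t)*(-2 + t) = (-2 + t)*(4 + t))
B(q) = 20 + q (B(q) = q - 4*(-8 + (-3)² + 2*(-3)) = q - 4*(-8 + 9 - 6) = q - 4*(-5) = q + 20 = 20 + q)
(B(0)*278)/38396 = ((20 + 0)*278)/38396 = (20*278)*(1/38396) = 5560*(1/38396) = 1390/9599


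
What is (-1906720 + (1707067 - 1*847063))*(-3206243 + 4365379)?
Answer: -1213286197376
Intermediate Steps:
(-1906720 + (1707067 - 1*847063))*(-3206243 + 4365379) = (-1906720 + (1707067 - 847063))*1159136 = (-1906720 + 860004)*1159136 = -1046716*1159136 = -1213286197376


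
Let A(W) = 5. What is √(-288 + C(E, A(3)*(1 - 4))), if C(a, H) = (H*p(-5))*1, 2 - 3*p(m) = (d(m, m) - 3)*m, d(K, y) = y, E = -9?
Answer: 7*I*√2 ≈ 9.8995*I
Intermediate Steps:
p(m) = ⅔ - m*(-3 + m)/3 (p(m) = ⅔ - (m - 3)*m/3 = ⅔ - (-3 + m)*m/3 = ⅔ - m*(-3 + m)/3)
C(a, H) = -38*H/3 (C(a, H) = (H*(⅔ - 5 - ⅓*(-5)²))*1 = (H*(⅔ - 5 - ⅓*25))*1 = (H*(⅔ - 5 - 25/3))*1 = (H*(-38/3))*1 = -38*H/3*1 = -38*H/3)
√(-288 + C(E, A(3)*(1 - 4))) = √(-288 - 190*(1 - 4)/3) = √(-288 - 190*(-3)/3) = √(-288 - 38/3*(-15)) = √(-288 + 190) = √(-98) = 7*I*√2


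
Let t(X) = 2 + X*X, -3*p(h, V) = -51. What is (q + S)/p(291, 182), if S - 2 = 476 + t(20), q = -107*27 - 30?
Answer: -2039/17 ≈ -119.94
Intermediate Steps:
p(h, V) = 17 (p(h, V) = -1/3*(-51) = 17)
t(X) = 2 + X**2
q = -2919 (q = -2889 - 30 = -2919)
S = 880 (S = 2 + (476 + (2 + 20**2)) = 2 + (476 + (2 + 400)) = 2 + (476 + 402) = 2 + 878 = 880)
(q + S)/p(291, 182) = (-2919 + 880)/17 = -2039*1/17 = -2039/17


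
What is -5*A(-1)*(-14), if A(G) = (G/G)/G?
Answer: -70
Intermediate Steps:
A(G) = 1/G
-5*A(-1)*(-14) = -5/(-1)*(-14) = -5*(-1)*(-14) = 5*(-14) = -70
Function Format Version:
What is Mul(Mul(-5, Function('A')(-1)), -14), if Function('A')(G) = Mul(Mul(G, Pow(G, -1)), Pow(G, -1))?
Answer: -70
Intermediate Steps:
Function('A')(G) = Pow(G, -1) (Function('A')(G) = Mul(1, Pow(G, -1)) = Pow(G, -1))
Mul(Mul(-5, Function('A')(-1)), -14) = Mul(Mul(-5, Pow(-1, -1)), -14) = Mul(Mul(-5, -1), -14) = Mul(5, -14) = -70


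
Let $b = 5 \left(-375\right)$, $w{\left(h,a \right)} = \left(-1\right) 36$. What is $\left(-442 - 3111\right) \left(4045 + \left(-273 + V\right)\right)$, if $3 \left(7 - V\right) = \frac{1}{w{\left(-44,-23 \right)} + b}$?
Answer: $- \frac{76975773424}{5733} \approx -1.3427 \cdot 10^{7}$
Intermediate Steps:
$w{\left(h,a \right)} = -36$
$b = -1875$
$V = \frac{40132}{5733}$ ($V = 7 - \frac{1}{3 \left(-36 - 1875\right)} = 7 - \frac{1}{3 \left(-1911\right)} = 7 - - \frac{1}{5733} = 7 + \frac{1}{5733} = \frac{40132}{5733} \approx 7.0002$)
$\left(-442 - 3111\right) \left(4045 + \left(-273 + V\right)\right) = \left(-442 - 3111\right) \left(4045 + \left(-273 + \frac{40132}{5733}\right)\right) = - 3553 \left(4045 - \frac{1524977}{5733}\right) = \left(-3553\right) \frac{21665008}{5733} = - \frac{76975773424}{5733}$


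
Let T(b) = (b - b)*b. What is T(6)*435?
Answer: 0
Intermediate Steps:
T(b) = 0 (T(b) = 0*b = 0)
T(6)*435 = 0*435 = 0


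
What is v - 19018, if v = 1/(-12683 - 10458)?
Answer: -440095539/23141 ≈ -19018.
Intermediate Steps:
v = -1/23141 (v = 1/(-23141) = -1/23141 ≈ -4.3213e-5)
v - 19018 = -1/23141 - 19018 = -440095539/23141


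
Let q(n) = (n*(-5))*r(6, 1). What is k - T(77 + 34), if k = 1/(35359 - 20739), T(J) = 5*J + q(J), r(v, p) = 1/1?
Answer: 1/14620 ≈ 6.8399e-5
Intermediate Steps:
r(v, p) = 1
q(n) = -5*n (q(n) = (n*(-5))*1 = -5*n*1 = -5*n)
T(J) = 0 (T(J) = 5*J - 5*J = 0)
k = 1/14620 ≈ 6.8399e-5
k - T(77 + 34) = 1/14620 - 1*0 = 1/14620 + 0 = 1/14620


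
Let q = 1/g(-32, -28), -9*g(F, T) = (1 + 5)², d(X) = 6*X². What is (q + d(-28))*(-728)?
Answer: -3424330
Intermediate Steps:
g(F, T) = -4 (g(F, T) = -(1 + 5)²/9 = -⅑*6² = -⅑*36 = -4)
q = -¼ (q = 1/(-4) = -¼ ≈ -0.25000)
(q + d(-28))*(-728) = (-¼ + 6*(-28)²)*(-728) = (-¼ + 6*784)*(-728) = (-¼ + 4704)*(-728) = (18815/4)*(-728) = -3424330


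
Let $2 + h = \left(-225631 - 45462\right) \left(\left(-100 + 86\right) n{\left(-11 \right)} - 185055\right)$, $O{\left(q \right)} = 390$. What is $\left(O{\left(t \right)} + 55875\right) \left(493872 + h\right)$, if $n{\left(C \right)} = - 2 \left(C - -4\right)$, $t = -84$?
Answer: $2825670116879445$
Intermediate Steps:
$n{\left(C \right)} = -8 - 2 C$ ($n{\left(C \right)} = - 2 \left(C + 4\right) = - 2 \left(4 + C\right) = -8 - 2 C$)
$h = 50220249341$ ($h = -2 + \left(-225631 - 45462\right) \left(\left(-100 + 86\right) \left(-8 - -22\right) - 185055\right) = -2 - 271093 \left(- 14 \left(-8 + 22\right) - 185055\right) = -2 - 271093 \left(\left(-14\right) 14 - 185055\right) = -2 - 271093 \left(-196 - 185055\right) = -2 - -50220249343 = -2 + 50220249343 = 50220249341$)
$\left(O{\left(t \right)} + 55875\right) \left(493872 + h\right) = \left(390 + 55875\right) \left(493872 + 50220249341\right) = 56265 \cdot 50220743213 = 2825670116879445$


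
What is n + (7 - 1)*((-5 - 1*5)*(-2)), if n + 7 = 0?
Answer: 113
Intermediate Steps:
n = -7 (n = -7 + 0 = -7)
n + (7 - 1)*((-5 - 1*5)*(-2)) = -7 + (7 - 1)*((-5 - 1*5)*(-2)) = -7 + 6*((-5 - 5)*(-2)) = -7 + 6*(-10*(-2)) = -7 + 6*20 = -7 + 120 = 113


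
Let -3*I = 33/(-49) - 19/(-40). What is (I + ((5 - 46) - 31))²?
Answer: 178904466841/34574400 ≈ 5174.5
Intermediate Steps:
I = 389/5880 (I = -(33/(-49) - 19/(-40))/3 = -(33*(-1/49) - 19*(-1/40))/3 = -(-33/49 + 19/40)/3 = -⅓*(-389/1960) = 389/5880 ≈ 0.066157)
(I + ((5 - 46) - 31))² = (389/5880 + ((5 - 46) - 31))² = (389/5880 + (-41 - 31))² = (389/5880 - 72)² = (-422971/5880)² = 178904466841/34574400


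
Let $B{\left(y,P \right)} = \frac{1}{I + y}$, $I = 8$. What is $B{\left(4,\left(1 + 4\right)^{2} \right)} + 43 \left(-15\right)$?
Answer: $- \frac{7739}{12} \approx -644.92$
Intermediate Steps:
$B{\left(y,P \right)} = \frac{1}{8 + y}$
$B{\left(4,\left(1 + 4\right)^{2} \right)} + 43 \left(-15\right) = \frac{1}{8 + 4} + 43 \left(-15\right) = \frac{1}{12} - 645 = - \frac{7739}{12}$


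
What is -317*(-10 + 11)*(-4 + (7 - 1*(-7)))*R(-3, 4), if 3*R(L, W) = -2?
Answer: 6340/3 ≈ 2113.3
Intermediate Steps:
R(L, W) = -2/3 (R(L, W) = (1/3)*(-2) = -2/3)
-317*(-10 + 11)*(-4 + (7 - 1*(-7)))*R(-3, 4) = -317*(-10 + 11)*(-4 + (7 - 1*(-7)))*(-2)/3 = -317*1*(-4 + (7 + 7))*(-2)/3 = -317*1*(-4 + 14)*(-2)/3 = -317*1*10*(-2)/3 = -3170*(-2)/3 = -317*(-20/3) = 6340/3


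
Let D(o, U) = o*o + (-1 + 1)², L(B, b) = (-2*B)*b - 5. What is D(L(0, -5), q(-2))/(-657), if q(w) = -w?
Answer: -25/657 ≈ -0.038052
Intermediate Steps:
L(B, b) = -5 - 2*B*b (L(B, b) = -2*B*b - 5 = -5 - 2*B*b)
D(o, U) = o² (D(o, U) = o² + 0² = o² + 0 = o²)
D(L(0, -5), q(-2))/(-657) = (-5 - 2*0*(-5))²/(-657) = (-5 + 0)²*(-1/657) = (-5)²*(-1/657) = 25*(-1/657) = -25/657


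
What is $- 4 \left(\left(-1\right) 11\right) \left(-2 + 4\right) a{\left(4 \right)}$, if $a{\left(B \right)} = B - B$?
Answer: $0$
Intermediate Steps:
$a{\left(B \right)} = 0$
$- 4 \left(\left(-1\right) 11\right) \left(-2 + 4\right) a{\left(4 \right)} = - 4 \left(\left(-1\right) 11\right) \left(-2 + 4\right) 0 = \left(-4\right) \left(-11\right) 2 \cdot 0 = 44 \cdot 0 = 0$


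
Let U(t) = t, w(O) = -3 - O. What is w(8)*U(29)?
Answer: -319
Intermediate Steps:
w(8)*U(29) = (-3 - 1*8)*29 = (-3 - 8)*29 = -11*29 = -319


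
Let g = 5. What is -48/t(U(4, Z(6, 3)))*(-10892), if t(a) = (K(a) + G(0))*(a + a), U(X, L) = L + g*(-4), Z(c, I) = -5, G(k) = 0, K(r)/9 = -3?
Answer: 87136/225 ≈ 387.27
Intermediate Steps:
K(r) = -27 (K(r) = 9*(-3) = -27)
U(X, L) = -20 + L (U(X, L) = L + 5*(-4) = L - 20 = -20 + L)
t(a) = -54*a (t(a) = (-27 + 0)*(a + a) = -54*a)
-48/t(U(4, Z(6, 3)))*(-10892) = -48*(-1/(54*(-20 - 5)))*(-10892) = -48/((-54*(-25)))*(-10892) = -48/1350*(-10892) = -48*1/1350*(-10892) = -8/225*(-10892) = 87136/225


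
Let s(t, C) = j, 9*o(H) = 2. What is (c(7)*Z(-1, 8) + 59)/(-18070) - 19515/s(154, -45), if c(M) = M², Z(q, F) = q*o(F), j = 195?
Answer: -16275943/162630 ≈ -100.08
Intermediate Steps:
o(H) = 2/9 (o(H) = (⅑)*2 = 2/9)
s(t, C) = 195
Z(q, F) = 2*q/9 (Z(q, F) = q*(2/9) = 2*q/9)
(c(7)*Z(-1, 8) + 59)/(-18070) - 19515/s(154, -45) = (7²*((2/9)*(-1)) + 59)/(-18070) - 19515/195 = (49*(-2/9) + 59)*(-1/18070) - 19515*1/195 = (-98/9 + 59)*(-1/18070) - 1301/13 = (433/9)*(-1/18070) - 1301/13 = -433/162630 - 1301/13 = -16275943/162630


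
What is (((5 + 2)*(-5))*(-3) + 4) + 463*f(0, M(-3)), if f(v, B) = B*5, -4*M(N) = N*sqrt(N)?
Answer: 109 + 6945*I*sqrt(3)/4 ≈ 109.0 + 3007.3*I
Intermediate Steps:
M(N) = -N**(3/2)/4 (M(N) = -N*sqrt(N)/4 = -N**(3/2)/4)
f(v, B) = 5*B
(((5 + 2)*(-5))*(-3) + 4) + 463*f(0, M(-3)) = (((5 + 2)*(-5))*(-3) + 4) + 463*(5*(-(-3)*I*sqrt(3)/4)) = ((7*(-5))*(-3) + 4) + 463*(5*(-(-3)*I*sqrt(3)/4)) = (-35*(-3) + 4) + 463*(5*(3*I*sqrt(3)/4)) = (105 + 4) + 463*(15*I*sqrt(3)/4) = 109 + 6945*I*sqrt(3)/4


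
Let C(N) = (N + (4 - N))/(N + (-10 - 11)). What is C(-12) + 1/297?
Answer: -35/297 ≈ -0.11785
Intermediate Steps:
C(N) = 4/(-21 + N) (C(N) = 4/(N - 21) = 4/(-21 + N))
C(-12) + 1/297 = 4/(-21 - 12) + 1/297 = 4/(-33) + 1/297 = 4*(-1/33) + 1/297 = -4/33 + 1/297 = -35/297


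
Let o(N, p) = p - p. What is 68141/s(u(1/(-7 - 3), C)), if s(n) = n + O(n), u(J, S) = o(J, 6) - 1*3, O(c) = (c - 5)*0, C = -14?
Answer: -68141/3 ≈ -22714.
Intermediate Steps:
O(c) = 0 (O(c) = (-5 + c)*0 = 0)
o(N, p) = 0
u(J, S) = -3 (u(J, S) = 0 - 1*3 = 0 - 3 = -3)
s(n) = n (s(n) = n + 0 = n)
68141/s(u(1/(-7 - 3), C)) = 68141/(-3) = 68141*(-⅓) = -68141/3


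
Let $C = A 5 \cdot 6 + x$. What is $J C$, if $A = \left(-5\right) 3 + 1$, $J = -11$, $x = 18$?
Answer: $4422$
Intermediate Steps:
$A = -14$ ($A = -15 + 1 = -14$)
$C = -402$ ($C = \left(-14\right) 5 \cdot 6 + 18 = \left(-70\right) 6 + 18 = -420 + 18 = -402$)
$J C = \left(-11\right) \left(-402\right) = 4422$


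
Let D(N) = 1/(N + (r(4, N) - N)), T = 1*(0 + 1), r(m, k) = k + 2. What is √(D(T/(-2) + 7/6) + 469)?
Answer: √7510/4 ≈ 21.665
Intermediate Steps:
r(m, k) = 2 + k
T = 1 (T = 1*1 = 1)
D(N) = 1/(2 + N) (D(N) = 1/(N + ((2 + N) - N)) = 1/(N + 2) = 1/(2 + N))
√(D(T/(-2) + 7/6) + 469) = √(1/(2 + (1/(-2) + 7/6)) + 469) = √(1/(2 + (1*(-½) + 7*(⅙))) + 469) = √(1/(2 + (-½ + 7/6)) + 469) = √(1/(2 + ⅔) + 469) = √(1/(8/3) + 469) = √(3/8 + 469) = √(3755/8) = √7510/4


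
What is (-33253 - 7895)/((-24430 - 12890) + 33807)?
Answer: 13716/1171 ≈ 11.713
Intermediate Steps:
(-33253 - 7895)/((-24430 - 12890) + 33807) = -41148/(-37320 + 33807) = -41148/(-3513) = -41148*(-1/3513) = 13716/1171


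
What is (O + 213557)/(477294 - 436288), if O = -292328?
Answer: -11253/5858 ≈ -1.9210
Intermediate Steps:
(O + 213557)/(477294 - 436288) = (-292328 + 213557)/(477294 - 436288) = -78771/41006 = -78771*1/41006 = -11253/5858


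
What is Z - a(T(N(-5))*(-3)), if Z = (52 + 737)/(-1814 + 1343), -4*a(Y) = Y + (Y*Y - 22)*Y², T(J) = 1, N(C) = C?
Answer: -4973/157 ≈ -31.675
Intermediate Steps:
a(Y) = -Y/4 - Y²*(-22 + Y²)/4 (a(Y) = -(Y + (Y*Y - 22)*Y²)/4 = -(Y + (Y² - 22)*Y²)/4 = -(Y + (-22 + Y²)*Y²)/4 = -(Y + Y²*(-22 + Y²))/4 = -Y/4 - Y²*(-22 + Y²)/4)
Z = -263/157 (Z = 789/(-471) = 789*(-1/471) = -263/157 ≈ -1.6752)
Z - a(T(N(-5))*(-3)) = -263/157 - 1*(-3)*(-1 - (1*(-3))³ + 22*(1*(-3)))/4 = -263/157 - (-3)*(-1 - 1*(-3)³ + 22*(-3))/4 = -263/157 - (-3)*(-1 - 1*(-27) - 66)/4 = -263/157 - (-3)*(-1 + 27 - 66)/4 = -263/157 - (-3)*(-40)/4 = -263/157 - 1*30 = -263/157 - 30 = -4973/157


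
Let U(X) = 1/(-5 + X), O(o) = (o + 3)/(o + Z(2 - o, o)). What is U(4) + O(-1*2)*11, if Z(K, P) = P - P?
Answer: -13/2 ≈ -6.5000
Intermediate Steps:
Z(K, P) = 0
O(o) = (3 + o)/o (O(o) = (o + 3)/(o + 0) = (3 + o)/o)
U(4) + O(-1*2)*11 = 1/(-5 + 4) + ((3 - 1*2)/((-1*2)))*11 = 1/(-1) + ((3 - 2)/(-2))*11 = -1 - 1/2*1*11 = -1 - 1/2*11 = -1 - 11/2 = -13/2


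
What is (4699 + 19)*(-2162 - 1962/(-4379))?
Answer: -44657927048/4379 ≈ -1.0198e+7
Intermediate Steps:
(4699 + 19)*(-2162 - 1962/(-4379)) = 4718*(-2162 - 1962*(-1/4379)) = 4718*(-2162 + 1962/4379) = 4718*(-9465436/4379) = -44657927048/4379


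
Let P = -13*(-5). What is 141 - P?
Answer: 76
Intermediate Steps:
P = 65
141 - P = 141 - 1*65 = 141 - 65 = 76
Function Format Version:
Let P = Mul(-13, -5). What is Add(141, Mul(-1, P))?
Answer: 76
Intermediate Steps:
P = 65
Add(141, Mul(-1, P)) = Add(141, Mul(-1, 65)) = Add(141, -65) = 76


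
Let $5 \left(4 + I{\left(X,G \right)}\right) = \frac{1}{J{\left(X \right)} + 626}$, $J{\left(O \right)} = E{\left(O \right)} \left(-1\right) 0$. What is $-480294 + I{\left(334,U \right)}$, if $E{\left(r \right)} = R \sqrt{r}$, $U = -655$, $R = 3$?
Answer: $- \frac{1503332739}{3130} \approx -4.803 \cdot 10^{5}$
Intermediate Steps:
$E{\left(r \right)} = 3 \sqrt{r}$
$J{\left(O \right)} = 0$ ($J{\left(O \right)} = 3 \sqrt{O} \left(-1\right) 0 = - 3 \sqrt{O} 0 = 0$)
$I{\left(X,G \right)} = - \frac{12519}{3130}$ ($I{\left(X,G \right)} = -4 + \frac{1}{5 \left(0 + 626\right)} = -4 + \frac{1}{5 \cdot 626} = -4 + \frac{1}{5} \cdot \frac{1}{626} = -4 + \frac{1}{3130} = - \frac{12519}{3130}$)
$-480294 + I{\left(334,U \right)} = -480294 - \frac{12519}{3130} = - \frac{1503332739}{3130}$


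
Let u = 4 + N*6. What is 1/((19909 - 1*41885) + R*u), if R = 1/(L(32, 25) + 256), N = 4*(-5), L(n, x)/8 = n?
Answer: -128/2812957 ≈ -4.5504e-5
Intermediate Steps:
L(n, x) = 8*n
N = -20
u = -116 (u = 4 - 20*6 = 4 - 120 = -116)
R = 1/512 (R = 1/(8*32 + 256) = 1/(256 + 256) = 1/512 ≈ 0.0019531)
1/((19909 - 1*41885) + R*u) = 1/((19909 - 1*41885) + (1/512)*(-116)) = 1/((19909 - 41885) - 29/128) = 1/(-21976 - 29/128) = 1/(-2812957/128) = -128/2812957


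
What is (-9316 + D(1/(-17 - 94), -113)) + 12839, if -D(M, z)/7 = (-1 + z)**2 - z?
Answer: -88240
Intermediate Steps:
D(M, z) = -7*(-1 + z)**2 + 7*z (D(M, z) = -7*((-1 + z)**2 - z) = -7*(-1 + z)**2 + 7*z)
(-9316 + D(1/(-17 - 94), -113)) + 12839 = (-9316 + (-7*(-1 - 113)**2 + 7*(-113))) + 12839 = (-9316 + (-7*(-114)**2 - 791)) + 12839 = (-9316 + (-7*12996 - 791)) + 12839 = (-9316 + (-90972 - 791)) + 12839 = (-9316 - 91763) + 12839 = -101079 + 12839 = -88240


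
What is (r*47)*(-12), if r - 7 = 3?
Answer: -5640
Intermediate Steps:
r = 10 (r = 7 + 3 = 10)
(r*47)*(-12) = (10*47)*(-12) = 470*(-12) = -5640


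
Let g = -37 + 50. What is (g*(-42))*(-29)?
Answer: 15834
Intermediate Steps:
g = 13
(g*(-42))*(-29) = (13*(-42))*(-29) = -546*(-29) = 15834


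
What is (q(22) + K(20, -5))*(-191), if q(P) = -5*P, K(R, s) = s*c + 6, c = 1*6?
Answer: 25594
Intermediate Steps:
c = 6
K(R, s) = 6 + 6*s (K(R, s) = s*6 + 6 = 6*s + 6 = 6 + 6*s)
(q(22) + K(20, -5))*(-191) = (-5*22 + (6 + 6*(-5)))*(-191) = (-110 + (6 - 30))*(-191) = (-110 - 24)*(-191) = -134*(-191) = 25594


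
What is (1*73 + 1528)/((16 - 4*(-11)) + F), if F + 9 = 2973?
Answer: 1601/3024 ≈ 0.52943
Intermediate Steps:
F = 2964 (F = -9 + 2973 = 2964)
(1*73 + 1528)/((16 - 4*(-11)) + F) = (1*73 + 1528)/((16 - 4*(-11)) + 2964) = (73 + 1528)/((16 + 44) + 2964) = 1601/(60 + 2964) = 1601/3024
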